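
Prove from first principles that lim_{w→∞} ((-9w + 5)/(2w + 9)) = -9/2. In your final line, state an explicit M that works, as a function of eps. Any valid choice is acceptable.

M = (91/4)/eps

Fix eps > 0. We seek M > 0 such that w > M implies |(-9w + 5)/(2w + 9) + 9/2| < eps.
(-9w + 5)/(2w + 9) + 9/2 = (2(-9w + 5) − (-9)(2w + 9)) / (2(2w + 9)) = 91/(2(2w + 9)).
For w > 0 we have 2w + 9 > 2w, so |(-9w + 5)/(2w + 9) + 9/2| = 91/(2(2w + 9)) < 91/(2·2w) = (91/4)/w.
Thus |(-9w + 5)/(2w + 9) + 9/2| < eps whenever w > (91/4)/eps.
Take M = (91/4)/eps. If w > M then |(-9w + 5)/(2w + 9) + 9/2| < (91/4)/w < eps.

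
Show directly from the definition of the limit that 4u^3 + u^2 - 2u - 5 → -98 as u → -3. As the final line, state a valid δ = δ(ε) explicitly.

δ = min(1, ε/139)

Suppose ε > 0. We want δ > 0 such that 0 < |u + 3| < δ implies |(4u^3 + u^2 - 2u - 5) + 98| < ε.
(4u^3 + u^2 - 2u - 5) + 98 = 4u^3 + u^2 - 2u + 93 = (u + 3)(4u^2 - 11u + 31).
So |(4u^3 + u^2 - 2u - 5) + 98| = |u + 3|·|4u^2 - 11u + 31|.
Assume first that |u + 3| < 1, so |u| < 4. Then |4u^2 - 11u + 31| ≤ 4·4^2 + 11·4 + 31 = 139.
Hence |(4u^3 + u^2 - 2u - 5) + 98| ≤ 139|u + 3| < ε provided |u + 3| < ε/139.
Take δ = min(1, ε/139). Then 0 < |u + 3| < δ gives both |u + 3| < 1 and |u + 3| < ε/139, so |(4u^3 + u^2 - 2u - 5) + 98| < ε.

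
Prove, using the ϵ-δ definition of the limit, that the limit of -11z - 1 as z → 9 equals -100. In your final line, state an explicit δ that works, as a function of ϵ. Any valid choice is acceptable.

Let ϵ > 0. We need δ > 0 so that 0 < |z − 9| < δ implies |(-11z - 1) + 100| < ϵ.
|(-11z - 1) + 100| = |-11z + 99| = 11|z − 9|.
So 11|z − 9| < ϵ exactly when |z − 9| < ϵ/11.
Take δ = ϵ/11. If 0 < |z − 9| < δ then |(-11z - 1) + 100| = 11|z − 9| < 11·(ϵ/11) = ϵ.

δ = ϵ/11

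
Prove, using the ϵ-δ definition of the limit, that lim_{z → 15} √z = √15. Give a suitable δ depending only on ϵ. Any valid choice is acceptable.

Let ϵ > 0. We want δ > 0 such that 0 < |z − 15| < δ implies |√z − √15| < ϵ.
Multiplying by the conjugate, |√z − √15| = |z − 15|/(√z + √15).
Restrict δ ≤ 15 so that |z − 15| < 15 forces z > 0, and then √z + √15 > √15.
Hence |√z − √15| < |z − 15|/√15, which is < ϵ once |z − 15| < √15·ϵ.
Take δ = min(15, √15·ϵ). If 0 < |z − 15| < δ then z > 0 and |√z − √15| < |z − 15|/√15 < ϵ.

δ = min(15, √15·ϵ)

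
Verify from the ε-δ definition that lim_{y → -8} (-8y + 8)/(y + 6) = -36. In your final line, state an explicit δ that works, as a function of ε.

δ = min(1, (1/28)ε)

Suppose ε > 0. We want δ > 0 with 0 < |y + 8| < δ ⇒ |(-8y + 8)/(y + 6) + 36| < ε.
Combining over a common denominator, (-8y + 8)/(y + 6) + 36 = [(-8y + 8)·(-2) − 72·(y + 6)] / [(-2)·(y + 6)] = -56(y + 8) / ((-2)(y + 6)).
So |(-8y + 8)/(y + 6) + 36| = 56|y + 8| / (2·|y + 6|).
Require δ ≤ 1, so |y + 6| ≥ |-2| − |y + 8| > 2 − 1 = 1.
Hence |(-8y + 8)/(y + 6) + 36| < 56|y + 8|/(2·1) = 28|y + 8|, which is < ε once |y + 8| < (1/28)ε.
Take δ = min(1, (1/28)ε). Then 0 < |y + 8| < δ forces both bounds, so |(-8y + 8)/(y + 6) + 36| < ε.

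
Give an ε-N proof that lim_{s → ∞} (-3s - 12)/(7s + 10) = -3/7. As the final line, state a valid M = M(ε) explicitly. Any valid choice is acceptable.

M = (54/49)/ε

Let ε > 0. We seek M > 0 such that s > M implies |(-3s - 12)/(7s + 10) + 3/7| < ε.
(-3s - 12)/(7s + 10) + 3/7 = (7(-3s - 12) − (-3)(7s + 10)) / (7(7s + 10)) = -54/(7(7s + 10)).
For s > 0 we have 7s + 10 > 7s, so |(-3s - 12)/(7s + 10) + 3/7| = 54/(7(7s + 10)) < 54/(7·7s) = (54/49)/s.
Thus |(-3s - 12)/(7s + 10) + 3/7| < ε whenever s > (54/49)/ε.
Take M = (54/49)/ε. If s > M then |(-3s - 12)/(7s + 10) + 3/7| < (54/49)/s < ε.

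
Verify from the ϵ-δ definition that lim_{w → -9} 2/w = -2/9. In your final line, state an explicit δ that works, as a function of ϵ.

δ = min(9/2, (81/4)ϵ)

Fix ϵ > 0. We seek δ > 0 such that 0 < |w + 9| < δ implies |2/w + 2/9| < ϵ.
|2/w + 2/9| = 2·|-9 − w|/(9·|w|) = 2|w + 9|/(9|w|).
Restrict δ ≤ 9/2. Then |w + 9| < 9/2 gives |w| > 9/2, so 9|w| > 81/2.
Then |2/w + 2/9| < 2|w + 9|/(81/2), which is < ϵ when |w + 9| < (81/4)ϵ.
Take δ = min(9/2, (81/4)ϵ). Then 0 < |w + 9| < δ gives both |w + 9| < 9/2 and |w + 9| < (81/4)ϵ, so |2/w + 2/9| < ϵ.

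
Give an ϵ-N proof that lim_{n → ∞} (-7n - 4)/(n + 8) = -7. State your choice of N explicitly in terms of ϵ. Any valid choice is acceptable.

N = 52/ϵ

Let ϵ > 0. For n ≥ 1, |(-7n - 4)/(n + 8) + 7| = |52|/((n + 8)) = 52/((n + 8)).
Since n + 8 ≥ n for n ≥ 1, this is ≤ 52/(n) = 52/n.
So |(-7n - 4)/(n + 8) + 7| < ϵ whenever n > 52/ϵ.
Take N = 52/ϵ. If n > N then |(-7n - 4)/(n + 8) + 7| ≤ 52/n < ϵ.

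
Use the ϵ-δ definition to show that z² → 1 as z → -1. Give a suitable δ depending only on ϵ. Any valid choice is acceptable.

Fix ϵ > 0. We seek δ > 0 with 0 < |z + 1| < δ ⇒ |z² − 1| < ϵ.
Factor: z² − 1 = (z + 1)(z - 1), so |z² − 1| = |z + 1|·|z - 1|.
Restrict δ ≤ 2. Then |z + 1| < 2 gives |z| < 3, so by the triangle inequality |z - 1| ≤ 3 + 1 = 4.
Hence |z² − 1| ≤ 4|z + 1|, which is < ϵ once |z + 1| < ϵ/4.
Take δ = min(2, ϵ/4). If 0 < |z + 1| < δ then both bounds hold and |z² − 1| ≤ 4|z + 1| < 4·(ϵ/4) = ϵ.

δ = min(2, ϵ/4)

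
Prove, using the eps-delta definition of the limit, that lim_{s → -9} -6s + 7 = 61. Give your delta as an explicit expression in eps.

delta = eps/6

Fix eps > 0. We need delta > 0 so that 0 < |s + 9| < delta implies |(-6s + 7) − 61| < eps.
|(-6s + 7) − 61| = |-6s - 54| = 6|s + 9|.
Thus it suffices that |s + 9| < eps/6.
Choosing delta = eps/6 gives |(-6s + 7) − 61| = 6|s + 9| < eps whenever |s + 9| < delta.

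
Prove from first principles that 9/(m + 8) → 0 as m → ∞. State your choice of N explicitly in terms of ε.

N = 9/ε

Fix ε > 0. For m ≥ 1, |9/(m + 8) − 0| = 9/(m + 8) ≤ 9/m.
We need 9/m < ε, i.e. m > 9/ε.
Take N = 9/ε. If m > N then |9/(m + 8)| ≤ 9/m < ε.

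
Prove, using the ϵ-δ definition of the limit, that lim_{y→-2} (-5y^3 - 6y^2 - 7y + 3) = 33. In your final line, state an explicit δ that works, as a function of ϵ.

Let ϵ > 0 be given. We want δ > 0 such that 0 < |y + 2| < δ implies |(-5y^3 - 6y^2 - 7y + 3) − 33| < ϵ.
(-5y^3 - 6y^2 - 7y + 3) − 33 = -5y^3 - 6y^2 - 7y - 30 = (y + 2)(-5y^2 + 4y - 15).
So |(-5y^3 - 6y^2 - 7y + 3) − 33| = |y + 2|·|-5y^2 + 4y - 15|.
Assume first that |y + 2| < 2, so |y| < 4. Then |-5y^2 + 4y - 15| ≤ 5·4^2 + 4·4 + 15 = 111.
Hence |(-5y^3 - 6y^2 - 7y + 3) − 33| ≤ 111|y + 2| < ϵ provided |y + 2| < ϵ/111.
Choosing δ = min(2, ϵ/111) ensures both conditions, hence |(-5y^3 - 6y^2 - 7y + 3) − 33| < ϵ.

δ = min(2, ϵ/111)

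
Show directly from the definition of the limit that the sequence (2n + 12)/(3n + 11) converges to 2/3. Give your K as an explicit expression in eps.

K = (14/9)/eps

Let eps > 0. For n ≥ 1, |(2n + 12)/(3n + 11) − (2/3)| = |14|/(3(3n + 11)) = 14/(3(3n + 11)).
Since 3n + 11 ≥ 3n for n ≥ 1, this is ≤ 14/(3·3n) = (14/9)/n.
So |(2n + 12)/(3n + 11) − (2/3)| < eps whenever n > (14/9)/eps.
Take K = (14/9)/eps. If n > K then |(2n + 12)/(3n + 11) − (2/3)| ≤ (14/9)/n < eps.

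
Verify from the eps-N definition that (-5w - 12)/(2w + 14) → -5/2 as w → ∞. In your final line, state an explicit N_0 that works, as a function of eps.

N_0 = (23/2)/eps

Fix eps > 0. We seek N_0 > 0 such that w > N_0 implies |(-5w - 12)/(2w + 14) + 5/2| < eps.
(-5w - 12)/(2w + 14) + 5/2 = (2(-5w - 12) − (-5)(2w + 14)) / (2(2w + 14)) = 46/(2(2w + 14)).
For w > 0 we have 2w + 14 > 2w, so |(-5w - 12)/(2w + 14) + 5/2| = 46/(2(2w + 14)) < 46/(2·2w) = (23/2)/w.
Thus |(-5w - 12)/(2w + 14) + 5/2| < eps whenever w > (23/2)/eps.
Take N_0 = (23/2)/eps. If w > N_0 then |(-5w - 12)/(2w + 14) + 5/2| < (23/2)/w < eps.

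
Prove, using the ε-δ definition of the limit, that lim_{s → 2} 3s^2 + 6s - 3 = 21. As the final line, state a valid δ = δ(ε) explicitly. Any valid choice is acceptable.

Let ε > 0. We want δ > 0 such that 0 < |s − 2| < δ implies |(3s^2 + 6s - 3) − 21| < ε.
(3s^2 + 6s - 3) − 21 = 3s^2 + 6s - 24 = (s − 2)(3s + 12).
So |(3s^2 + 6s - 3) − 21| = |s − 2|·|3s + 12|.
Require δ ≤ 2. Then |s − 2| < 2 gives |s| < 4, and by the triangle inequality |3s + 12| ≤ 3·4 + 12 = 24.
Hence |(3s^2 + 6s - 3) − 21| ≤ 24|s − 2| < ε provided |s − 2| < ε/24.
Take δ = min(2, ε/24). Then 0 < |s − 2| < δ gives both |s − 2| < 2 and |s − 2| < ε/24, so |(3s^2 + 6s - 3) − 21| < ε.

δ = min(2, ε/24)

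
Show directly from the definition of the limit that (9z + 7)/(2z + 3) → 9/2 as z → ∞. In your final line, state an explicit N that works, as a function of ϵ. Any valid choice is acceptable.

Let ϵ > 0 be given. We seek N > 0 such that z > N implies |(9z + 7)/(2z + 3) − (9/2)| < ϵ.
(9z + 7)/(2z + 3) − (9/2) = (2(9z + 7) − 9(2z + 3)) / (2(2z + 3)) = -13/(2(2z + 3)).
For z > 0 we have 2z + 3 > 2z, so |(9z + 7)/(2z + 3) − (9/2)| = 13/(2(2z + 3)) < 13/(2·2z) = (13/4)/z.
Thus |(9z + 7)/(2z + 3) − (9/2)| < ϵ whenever z > (13/4)/ϵ.
Take N = (13/4)/ϵ. If z > N then |(9z + 7)/(2z + 3) − (9/2)| < (13/4)/z < ϵ.

N = (13/4)/ϵ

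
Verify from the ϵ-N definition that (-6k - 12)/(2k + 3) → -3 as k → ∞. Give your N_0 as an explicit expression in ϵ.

Suppose ϵ > 0. For k ≥ 1, |(-6k - 12)/(2k + 3) + 3| = |-6|/(2(2k + 3)) = 6/(2(2k + 3)).
Since 2k + 3 ≥ 2k for k ≥ 1, this is ≤ 6/(2·2k) = (3/2)/k.
So |(-6k - 12)/(2k + 3) + 3| < ϵ whenever k > (3/2)/ϵ.
Take N_0 = (3/2)/ϵ. If k > N_0 then |(-6k - 12)/(2k + 3) + 3| ≤ (3/2)/k < ϵ.

N_0 = (3/2)/ϵ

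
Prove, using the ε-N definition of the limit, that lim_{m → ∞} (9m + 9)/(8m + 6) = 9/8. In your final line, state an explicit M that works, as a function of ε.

M = (9/32)/ε

Let ε > 0. For m ≥ 1, |(9m + 9)/(8m + 6) − (9/8)| = |18|/(8(8m + 6)) = 18/(8(8m + 6)).
Since 8m + 6 ≥ 8m for m ≥ 1, this is ≤ 18/(8·8m) = (9/32)/m.
So |(9m + 9)/(8m + 6) − (9/8)| < ε whenever m > (9/32)/ε.
Take M = (9/32)/ε. If m > M then |(9m + 9)/(8m + 6) − (9/8)| ≤ (9/32)/m < ε.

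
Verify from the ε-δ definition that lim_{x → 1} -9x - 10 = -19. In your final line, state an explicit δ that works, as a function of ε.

δ = ε/9

Let ε > 0. We need δ > 0 so that 0 < |x − 1| < δ implies |(-9x - 10) + 19| < ε.
|(-9x - 10) + 19| = |-9x + 9| = 9|x − 1|.
Thus it suffices that |x − 1| < ε/9.
Choosing δ = ε/9 gives |(-9x - 10) + 19| = 9|x − 1| < ε whenever |x − 1| < δ.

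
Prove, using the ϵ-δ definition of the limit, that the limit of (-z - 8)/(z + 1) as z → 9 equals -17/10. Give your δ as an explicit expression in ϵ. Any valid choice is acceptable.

δ = min(5, (50/7)ϵ)

Suppose ϵ > 0. We want δ > 0 with 0 < |z − 9| < δ ⇒ |(-z - 8)/(z + 1) + 17/10| < ϵ.
Combining over a common denominator, (-z - 8)/(z + 1) + 17/10 = [(-z - 8)·10 − (-17)·(z + 1)] / [10·(z + 1)] = 7(z − 9) / (10(z + 1)).
So |(-z - 8)/(z + 1) + 17/10| = 7|z − 9| / (10·|z + 1|).
Require δ ≤ 5, so |z + 1| ≥ |10| − |z − 9| > 10 − 5 = 5.
Hence |(-z - 8)/(z + 1) + 17/10| < 7|z − 9|/(10·5) = (7/50)|z − 9|, which is < ϵ once |z − 9| < (50/7)ϵ.
Take δ = min(5, (50/7)ϵ). Then 0 < |z − 9| < δ forces both bounds, so |(-z - 8)/(z + 1) + 17/10| < ϵ.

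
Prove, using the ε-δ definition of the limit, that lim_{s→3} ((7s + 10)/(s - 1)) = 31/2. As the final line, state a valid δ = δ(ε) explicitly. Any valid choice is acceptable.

δ = min(1, (2/17)ε)

Let ε > 0 be given. We want δ > 0 with 0 < |s − 3| < δ ⇒ |(7s + 10)/(s - 1) − (31/2)| < ε.
Combining over a common denominator, (7s + 10)/(s - 1) − (31/2) = [(7s + 10)·2 − 31·(s - 1)] / [2·(s - 1)] = -17(s − 3) / (2(s - 1)).
So |(7s + 10)/(s - 1) − (31/2)| = 17|s − 3| / (2·|s − 1|).
Require δ ≤ 1, so |s − 1| ≥ |2| − |s − 3| > 2 − 1 = 1.
Hence |(7s + 10)/(s - 1) − (31/2)| < 17|s − 3|/(2·1) = (17/2)|s − 3|, which is < ε once |s − 3| < (2/17)ε.
Take δ = min(1, (2/17)ε). Then 0 < |s − 3| < δ forces both bounds, so |(7s + 10)/(s - 1) − (31/2)| < ε.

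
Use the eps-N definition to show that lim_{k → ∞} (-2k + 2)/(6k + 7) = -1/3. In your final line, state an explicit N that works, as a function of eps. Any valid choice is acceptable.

N = (13/18)/eps

Let eps > 0. For k ≥ 1, |(-2k + 2)/(6k + 7) + 1/3| = |26|/(6(6k + 7)) = 26/(6(6k + 7)).
Since 6k + 7 ≥ 6k for k ≥ 1, this is ≤ 26/(6·6k) = (13/18)/k.
So |(-2k + 2)/(6k + 7) + 1/3| < eps whenever k > (13/18)/eps.
Take N = (13/18)/eps. If k > N then |(-2k + 2)/(6k + 7) + 1/3| ≤ (13/18)/k < eps.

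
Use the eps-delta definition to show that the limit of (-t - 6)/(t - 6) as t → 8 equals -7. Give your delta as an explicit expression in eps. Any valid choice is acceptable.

delta = min(1, (1/6)eps)

Let eps > 0 be given. We want delta > 0 with 0 < |t − 8| < delta ⇒ |(-t - 6)/(t - 6) + 7| < eps.
Combining over a common denominator, (-t - 6)/(t - 6) + 7 = [(-t - 6)·2 − (-14)·(t - 6)] / [2·(t - 6)] = 12(t − 8) / (2(t - 6)).
So |(-t - 6)/(t - 6) + 7| = 12|t − 8| / (2·|t − 6|).
Require delta ≤ 1, so |t − 6| ≥ |2| − |t − 8| > 2 − 1 = 1.
Hence |(-t - 6)/(t - 6) + 7| < 12|t − 8|/(2·1) = 6|t − 8|, which is < eps once |t − 8| < (1/6)eps.
Take delta = min(1, (1/6)eps). Then 0 < |t − 8| < delta forces both bounds, so |(-t - 6)/(t - 6) + 7| < eps.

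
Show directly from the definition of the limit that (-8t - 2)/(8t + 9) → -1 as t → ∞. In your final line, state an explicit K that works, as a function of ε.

K = (7/8)/ε

Let ε > 0 be given. We seek K > 0 such that t > K implies |(-8t - 2)/(8t + 9) + 1| < ε.
(-8t - 2)/(8t + 9) + 1 = (8(-8t - 2) − (-8)(8t + 9)) / (8(8t + 9)) = 56/(8(8t + 9)).
For t > 0 we have 8t + 9 > 8t, so |(-8t - 2)/(8t + 9) + 1| = 56/(8(8t + 9)) < 56/(8·8t) = (7/8)/t.
Thus |(-8t - 2)/(8t + 9) + 1| < ε whenever t > (7/8)/ε.
Take K = (7/8)/ε. If t > K then |(-8t - 2)/(8t + 9) + 1| < (7/8)/t < ε.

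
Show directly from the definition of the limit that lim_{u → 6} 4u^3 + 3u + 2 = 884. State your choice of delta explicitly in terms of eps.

Let eps > 0. We want delta > 0 such that 0 < |u − 6| < delta implies |(4u^3 + 3u + 2) − 884| < eps.
(4u^3 + 3u + 2) − 884 = 4u^3 + 3u - 882 = (u − 6)(4u^2 + 24u + 147).
So |(4u^3 + 3u + 2) − 884| = |u − 6|·|4u^2 + 24u + 147|.
Require delta ≤ 1. Then |u − 6| < 1 gives |u| < 7, and by the triangle inequality |4u^2 + 24u + 147| ≤ 4·7^2 + 24·7 + 147 = 511.
Hence |(4u^3 + 3u + 2) − 884| ≤ 511|u − 6| < eps provided |u − 6| < eps/511.
Choosing delta = min(1, eps/511) ensures both conditions, hence |(4u^3 + 3u + 2) − 884| < eps.

delta = min(1, eps/511)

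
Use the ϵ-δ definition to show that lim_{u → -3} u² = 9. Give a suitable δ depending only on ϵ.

Suppose ϵ > 0. We seek δ > 0 with 0 < |u + 3| < δ ⇒ |u² − 9| < ϵ.
Factor: u² − 9 = (u + 3)(u - 3), so |u² − 9| = |u + 3|·|u - 3|.
Restrict δ ≤ 1. Then |u + 3| < 1 gives |u| < 4, so by the triangle inequality |u - 3| ≤ 4 + 3 = 7.
Hence |u² − 9| ≤ 7|u + 3|, which is < ϵ once |u + 3| < ϵ/7.
Take δ = min(1, ϵ/7). If 0 < |u + 3| < δ then both bounds hold and |u² − 9| ≤ 7|u + 3| < 7·(ϵ/7) = ϵ.

δ = min(1, ϵ/7)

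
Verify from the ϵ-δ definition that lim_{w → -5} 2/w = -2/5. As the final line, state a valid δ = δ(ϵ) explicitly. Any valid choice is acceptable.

δ = min(5/2, (25/4)ϵ)

Suppose ϵ > 0. We seek δ > 0 such that 0 < |w + 5| < δ implies |2/w + 2/5| < ϵ.
|2/w + 2/5| = 2·|-5 − w|/(5·|w|) = 2|w + 5|/(5|w|).
Require δ ≤ 5/2 so that |w| > 5 − 5/2 = 5/2, hence 5|w| > 25/2.
Then |2/w + 2/5| < 2|w + 5|/(25/2), which is < ϵ when |w + 5| < (25/4)ϵ.
Take δ = min(5/2, (25/4)ϵ). Then 0 < |w + 5| < δ gives both |w + 5| < 5/2 and |w + 5| < (25/4)ϵ, so |2/w + 2/5| < ϵ.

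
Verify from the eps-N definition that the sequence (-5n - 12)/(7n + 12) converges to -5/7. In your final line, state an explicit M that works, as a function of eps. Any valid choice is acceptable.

M = (24/49)/eps

Let eps > 0 be given. For n ≥ 1, |(-5n - 12)/(7n + 12) + 5/7| = |-24|/(7(7n + 12)) = 24/(7(7n + 12)).
Since 7n + 12 ≥ 7n for n ≥ 1, this is ≤ 24/(7·7n) = (24/49)/n.
So |(-5n - 12)/(7n + 12) + 5/7| < eps whenever n > (24/49)/eps.
Take M = (24/49)/eps. If n > M then |(-5n - 12)/(7n + 12) + 5/7| ≤ (24/49)/n < eps.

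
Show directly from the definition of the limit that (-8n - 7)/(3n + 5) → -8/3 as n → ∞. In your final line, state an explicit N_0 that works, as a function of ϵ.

Fix ϵ > 0. For n ≥ 1, |(-8n - 7)/(3n + 5) + 8/3| = |19|/(3(3n + 5)) = 19/(3(3n + 5)).
Since 3n + 5 ≥ 3n for n ≥ 1, this is ≤ 19/(3·3n) = (19/9)/n.
So |(-8n - 7)/(3n + 5) + 8/3| < ϵ whenever n > (19/9)/ϵ.
Take N_0 = (19/9)/ϵ. If n > N_0 then |(-8n - 7)/(3n + 5) + 8/3| ≤ (19/9)/n < ϵ.

N_0 = (19/9)/ϵ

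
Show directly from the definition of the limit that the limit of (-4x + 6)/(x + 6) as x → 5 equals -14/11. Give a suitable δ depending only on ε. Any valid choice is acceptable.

δ = min(11/2, (121/60)ε)

Suppose ε > 0. We want δ > 0 with 0 < |x − 5| < δ ⇒ |(-4x + 6)/(x + 6) + 14/11| < ε.
Combining over a common denominator, (-4x + 6)/(x + 6) + 14/11 = [(-4x + 6)·11 − (-14)·(x + 6)] / [11·(x + 6)] = -30(x − 5) / (11(x + 6)).
So |(-4x + 6)/(x + 6) + 14/11| = 30|x − 5| / (11·|x + 6|).
Require δ ≤ 11/2, so |x + 6| ≥ |11| − |x − 5| > 11 − 11/2 = 11/2.
Hence |(-4x + 6)/(x + 6) + 14/11| < 30|x − 5|/(11·(11/2)) = (60/121)|x − 5|, which is < ε once |x − 5| < (121/60)ε.
Take δ = min(11/2, (121/60)ε). Then 0 < |x − 5| < δ forces both bounds, so |(-4x + 6)/(x + 6) + 14/11| < ε.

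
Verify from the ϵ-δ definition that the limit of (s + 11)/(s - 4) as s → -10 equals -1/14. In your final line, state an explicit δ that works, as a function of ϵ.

Let ϵ > 0. We want δ > 0 with 0 < |s + 10| < δ ⇒ |(s + 11)/(s - 4) + 1/14| < ϵ.
Combining over a common denominator, (s + 11)/(s - 4) + 1/14 = [(s + 11)·(-14) − 1·(s - 4)] / [(-14)·(s - 4)] = -15(s + 10) / ((-14)(s - 4)).
So |(s + 11)/(s - 4) + 1/14| = 15|s + 10| / (14·|s − 4|).
Restrict δ ≤ 7. Then |s + 10| < 7 gives |s − 4| = |(s + 10) + (-14)| ≥ 14 − 7 = 7.
Hence |(s + 11)/(s - 4) + 1/14| < 15|s + 10|/(14·7) = (15/98)|s + 10|, which is < ϵ once |s + 10| < (98/15)ϵ.
Take δ = min(7, (98/15)ϵ). Then 0 < |s + 10| < δ forces both bounds, so |(s + 11)/(s - 4) + 1/14| < ϵ.

δ = min(7, (98/15)ϵ)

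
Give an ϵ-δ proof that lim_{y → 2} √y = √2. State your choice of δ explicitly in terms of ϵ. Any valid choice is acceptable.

Fix ϵ > 0. We want δ > 0 such that 0 < |y − 2| < δ implies |√y − √2| < ϵ.
Multiplying by the conjugate, |√y − √2| = |y − 2|/(√y + √2).
Restrict δ ≤ 2 so that |y − 2| < 2 forces y > 0, and then √y + √2 > √2.
Hence |√y − √2| < |y − 2|/√2, which is < ϵ once |y − 2| < √2·ϵ.
Take δ = min(2, √2·ϵ). If 0 < |y − 2| < δ then y > 0 and |√y − √2| < |y − 2|/√2 < ϵ.

δ = min(2, √2·ϵ)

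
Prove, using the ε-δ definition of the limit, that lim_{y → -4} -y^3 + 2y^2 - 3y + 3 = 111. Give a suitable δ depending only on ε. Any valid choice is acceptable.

δ = min(1, ε/82)

Fix ε > 0. We want δ > 0 such that 0 < |y + 4| < δ implies |(-y^3 + 2y^2 - 3y + 3) − 111| < ε.
(-y^3 + 2y^2 - 3y + 3) − 111 = -y^3 + 2y^2 - 3y - 108 = (y + 4)(-y^2 + 6y - 27).
So |(-y^3 + 2y^2 - 3y + 3) − 111| = |y + 4|·|-y^2 + 6y - 27|.
Require δ ≤ 1. Then |y + 4| < 1 gives |y| < 5, and by the triangle inequality |-y^2 + 6y - 27| ≤ 5^2 + 6·5 + 27 = 82.
Hence |(-y^3 + 2y^2 - 3y + 3) − 111| ≤ 82|y + 4| < ε provided |y + 4| < ε/82.
Choosing δ = min(1, ε/82) ensures both conditions, hence |(-y^3 + 2y^2 - 3y + 3) − 111| < ε.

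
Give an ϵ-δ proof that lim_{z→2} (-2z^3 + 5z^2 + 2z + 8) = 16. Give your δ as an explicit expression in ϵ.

δ = min(1, ϵ/25)

Fix ϵ > 0. We want δ > 0 such that 0 < |z − 2| < δ implies |(-2z^3 + 5z^2 + 2z + 8) − 16| < ϵ.
(-2z^3 + 5z^2 + 2z + 8) − 16 = -2z^3 + 5z^2 + 2z - 8 = (z − 2)(-2z^2 + z + 4).
So |(-2z^3 + 5z^2 + 2z + 8) − 16| = |z − 2|·|-2z^2 + z + 4|.
Assume first that |z − 2| < 1, so |z| < 3. Then |-2z^2 + z + 4| ≤ 2·3^2 + 3 + 4 = 25.
Hence |(-2z^3 + 5z^2 + 2z + 8) − 16| ≤ 25|z − 2| < ϵ provided |z − 2| < ϵ/25.
Take δ = min(1, ϵ/25). Then 0 < |z − 2| < δ gives both |z − 2| < 1 and |z − 2| < ϵ/25, so |(-2z^3 + 5z^2 + 2z + 8) − 16| < ϵ.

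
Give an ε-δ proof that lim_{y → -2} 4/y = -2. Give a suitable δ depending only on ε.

δ = min(1, (1/2)ε)

Let ε > 0. We seek δ > 0 such that 0 < |y + 2| < δ implies |4/y + 2| < ε.
|4/y + 2| = 4·|-2 − y|/(2·|y|) = 4|y + 2|/(2|y|).
Require δ ≤ 1 so that |y| > 2 − 1 = 1, hence 2|y| > 2.
Then |4/y + 2| < 4|y + 2|/2, which is < ε when |y + 2| < (1/2)ε.
Take δ = min(1, (1/2)ε). Then 0 < |y + 2| < δ gives both |y + 2| < 1 and |y + 2| < (1/2)ε, so |4/y + 2| < ε.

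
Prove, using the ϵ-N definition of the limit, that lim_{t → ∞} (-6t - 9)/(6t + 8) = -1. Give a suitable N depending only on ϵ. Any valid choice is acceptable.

N = (1/6)/ϵ

Let ϵ > 0 be given. We seek N > 0 such that t > N implies |(-6t - 9)/(6t + 8) + 1| < ϵ.
(-6t - 9)/(6t + 8) + 1 = (6(-6t - 9) − (-6)(6t + 8)) / (6(6t + 8)) = -6/(6(6t + 8)).
For t > 0 we have 6t + 8 > 6t, so |(-6t - 9)/(6t + 8) + 1| = 6/(6(6t + 8)) < 6/(6·6t) = (1/6)/t.
Thus |(-6t - 9)/(6t + 8) + 1| < ϵ whenever t > (1/6)/ϵ.
Take N = (1/6)/ϵ. If t > N then |(-6t - 9)/(6t + 8) + 1| < (1/6)/t < ϵ.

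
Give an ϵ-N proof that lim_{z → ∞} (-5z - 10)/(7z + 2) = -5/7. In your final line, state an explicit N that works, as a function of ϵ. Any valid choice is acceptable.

Let ϵ > 0 be given. We seek N > 0 such that z > N implies |(-5z - 10)/(7z + 2) + 5/7| < ϵ.
(-5z - 10)/(7z + 2) + 5/7 = (7(-5z - 10) − (-5)(7z + 2)) / (7(7z + 2)) = -60/(7(7z + 2)).
For z > 0 we have 7z + 2 > 7z, so |(-5z - 10)/(7z + 2) + 5/7| = 60/(7(7z + 2)) < 60/(7·7z) = (60/49)/z.
Thus |(-5z - 10)/(7z + 2) + 5/7| < ϵ whenever z > (60/49)/ϵ.
Take N = (60/49)/ϵ. If z > N then |(-5z - 10)/(7z + 2) + 5/7| < (60/49)/z < ϵ.

N = (60/49)/ϵ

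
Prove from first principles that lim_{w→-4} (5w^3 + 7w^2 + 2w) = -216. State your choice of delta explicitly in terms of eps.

Let eps > 0 be given. We want delta > 0 such that 0 < |w + 4| < delta implies |(5w^3 + 7w^2 + 2w) + 216| < eps.
(5w^3 + 7w^2 + 2w) + 216 = 5w^3 + 7w^2 + 2w + 216 = (w + 4)(5w^2 - 13w + 54).
So |(5w^3 + 7w^2 + 2w) + 216| = |w + 4|·|5w^2 - 13w + 54|.
Assume first that |w + 4| < 1, so |w| < 5. Then |5w^2 - 13w + 54| ≤ 5·5^2 + 13·5 + 54 = 244.
Hence |(5w^3 + 7w^2 + 2w) + 216| ≤ 244|w + 4| < eps provided |w + 4| < eps/244.
Take delta = min(1, eps/244). Then 0 < |w + 4| < delta gives both |w + 4| < 1 and |w + 4| < eps/244, so |(5w^3 + 7w^2 + 2w) + 216| < eps.

delta = min(1, eps/244)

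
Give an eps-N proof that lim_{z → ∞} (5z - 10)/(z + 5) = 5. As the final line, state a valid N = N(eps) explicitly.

Let eps > 0 be given. We seek N > 0 such that z > N implies |(5z - 10)/(z + 5) − 5| < eps.
(5z - 10)/(z + 5) − 5 = ((5z - 10) − 5(z + 5)) / ((z + 5)) = -35/((z + 5)).
For z > 0 we have z + 5 > z, so |(5z - 10)/(z + 5) − 5| = 35/((z + 5)) < 35/(z) = 35/z.
Thus |(5z - 10)/(z + 5) − 5| < eps whenever z > 35/eps.
Take N = 35/eps. If z > N then |(5z - 10)/(z + 5) − 5| < 35/z < eps.

N = 35/eps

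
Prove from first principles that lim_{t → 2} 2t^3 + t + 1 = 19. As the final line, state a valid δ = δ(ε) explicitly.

δ = min(2, ε/57)

Let ε > 0 be given. We want δ > 0 such that 0 < |t − 2| < δ implies |(2t^3 + t + 1) − 19| < ε.
(2t^3 + t + 1) − 19 = 2t^3 + t - 18 = (t − 2)(2t^2 + 4t + 9).
So |(2t^3 + t + 1) − 19| = |t − 2|·|2t^2 + 4t + 9|.
Assume first that |t − 2| < 2, so |t| < 4. Then |2t^2 + 4t + 9| ≤ 2·4^2 + 4·4 + 9 = 57.
Hence |(2t^3 + t + 1) − 19| ≤ 57|t − 2| < ε provided |t − 2| < ε/57.
Take δ = min(2, ε/57). Then 0 < |t − 2| < δ gives both |t − 2| < 2 and |t − 2| < ε/57, so |(2t^3 + t + 1) − 19| < ε.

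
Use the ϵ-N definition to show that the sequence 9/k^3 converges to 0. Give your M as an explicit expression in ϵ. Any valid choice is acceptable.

M = (9/ϵ)^{1/3}

Fix ϵ > 0. For k ≥ 1, |9/k^3 − 0| = 9/k^3.
9/k^3 < ϵ ⇔ k^3 > 9/ϵ ⇔ k > (9/ϵ)^{1/3}.
Take M = (9/ϵ)^{1/3}. Then k > M implies 9/k^3 < ϵ.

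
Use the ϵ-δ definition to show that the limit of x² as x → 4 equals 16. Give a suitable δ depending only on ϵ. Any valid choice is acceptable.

δ = min(1, ϵ/9)

Let ϵ > 0 be given. We seek δ > 0 with 0 < |x − 4| < δ ⇒ |x² − 16| < ϵ.
Factor: x² − 16 = (x − 4)(x + 4), so |x² − 16| = |x − 4|·|x + 4|.
Restrict δ ≤ 1. Then |x − 4| < 1 gives |x| < 5, so by the triangle inequality |x + 4| ≤ 5 + 4 = 9.
Hence |x² − 16| ≤ 9|x − 4|, which is < ϵ once |x − 4| < ϵ/9.
Take δ = min(1, ϵ/9). If 0 < |x − 4| < δ then both bounds hold and |x² − 16| ≤ 9|x − 4| < 9·(ϵ/9) = ϵ.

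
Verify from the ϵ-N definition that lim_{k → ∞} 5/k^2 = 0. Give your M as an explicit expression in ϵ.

M = (5/ϵ)^{1/2}

Let ϵ > 0. For k ≥ 1, |5/k^2 − 0| = 5/k^2.
5/k^2 < ϵ ⇔ k^2 > 5/ϵ ⇔ k > (5/ϵ)^{1/2}.
Take M = (5/ϵ)^{1/2}. Then k > M implies 5/k^2 < ϵ.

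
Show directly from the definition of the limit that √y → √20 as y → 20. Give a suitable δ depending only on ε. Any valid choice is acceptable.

δ = min(20, √20·ε)

Let ε > 0. We want δ > 0 such that 0 < |y − 20| < δ implies |√y − √20| < ε.
Multiplying by the conjugate, |√y − √20| = |y − 20|/(√y + √20).
Restrict δ ≤ 20 so that |y − 20| < 20 forces y > 0, and then √y + √20 > √20.
Hence |√y − √20| < |y − 20|/√20, which is < ε once |y − 20| < √20·ε.
Take δ = min(20, √20·ε). If 0 < |y − 20| < δ then y > 0 and |√y − √20| < |y − 20|/√20 < ε.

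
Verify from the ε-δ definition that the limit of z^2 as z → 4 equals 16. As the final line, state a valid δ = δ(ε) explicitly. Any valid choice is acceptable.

δ = min(1, ε/9)

Let ε > 0. We seek δ > 0 with 0 < |z − 4| < δ ⇒ |z^2 − 16| < ε.
Factor: z^2 − 16 = (z − 4)(z + 4), so |z^2 − 16| = |z − 4|·|z + 4|.
Restrict δ ≤ 1. Then |z − 4| < 1 gives |z| < 5, so by the triangle inequality |z + 4| ≤ 5 + 4 = 9.
Hence |z^2 − 16| ≤ 9|z − 4|, which is < ε once |z − 4| < ε/9.
Take δ = min(1, ε/9). If 0 < |z − 4| < δ then both bounds hold and |z^2 − 16| ≤ 9|z − 4| < 9·(ε/9) = ε.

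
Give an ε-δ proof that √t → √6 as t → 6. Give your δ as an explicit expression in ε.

δ = min(6, √6·ε)

Fix ε > 0. We want δ > 0 such that 0 < |t − 6| < δ implies |√t − √6| < ε.
Multiplying by the conjugate, |√t − √6| = |t − 6|/(√t + √6).
Restrict δ ≤ 6 so that |t − 6| < 6 forces t > 0, and then √t + √6 > √6.
Hence |√t − √6| < |t − 6|/√6, which is < ε once |t − 6| < √6·ε.
Take δ = min(6, √6·ε). If 0 < |t − 6| < δ then t > 0 and |√t − √6| < |t − 6|/√6 < ε.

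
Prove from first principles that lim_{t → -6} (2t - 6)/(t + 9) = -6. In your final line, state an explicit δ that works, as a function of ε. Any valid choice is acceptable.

Fix ε > 0. We want δ > 0 with 0 < |t + 6| < δ ⇒ |(2t - 6)/(t + 9) + 6| < ε.
Combining over a common denominator, (2t - 6)/(t + 9) + 6 = [(2t - 6)·3 − (-18)·(t + 9)] / [3·(t + 9)] = 24(t + 6) / (3(t + 9)).
So |(2t - 6)/(t + 9) + 6| = 24|t + 6| / (3·|t + 9|).
Require δ ≤ 3/2, so |t + 9| ≥ |3| − |t + 6| > 3 − 3/2 = 3/2.
Hence |(2t - 6)/(t + 9) + 6| < 24|t + 6|/(3·(3/2)) = (16/3)|t + 6|, which is < ε once |t + 6| < (3/16)ε.
Take δ = min(3/2, (3/16)ε). Then 0 < |t + 6| < δ forces both bounds, so |(2t - 6)/(t + 9) + 6| < ε.

δ = min(3/2, (3/16)ε)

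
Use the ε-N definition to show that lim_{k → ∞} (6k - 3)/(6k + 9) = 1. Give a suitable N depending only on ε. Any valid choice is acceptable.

Suppose ε > 0. For k ≥ 1, |(6k - 3)/(6k + 9) − 1| = |-72|/(6(6k + 9)) = 72/(6(6k + 9)).
Since 6k + 9 ≥ 6k for k ≥ 1, this is ≤ 72/(6·6k) = 2/k.
So |(6k - 3)/(6k + 9) − 1| < ε whenever k > 2/ε.
Take N = 2/ε. If k > N then |(6k - 3)/(6k + 9) − 1| ≤ 2/k < ε.

N = 2/ε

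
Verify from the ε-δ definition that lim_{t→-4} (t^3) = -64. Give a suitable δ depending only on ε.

δ = min(2, ε/76)

Suppose ε > 0. We seek δ > 0 with 0 < |t + 4| < δ ⇒ |t^3 + 64| < ε.
Factor: t^3 + 64 = (t + 4)(t^2 - 4t + 16), so |t^3 + 64| = |t + 4|·|t^2 - 4t + 16|.
Restrict δ ≤ 2. Then |t + 4| < 2 gives |t| < 6, so by the triangle inequality |t^2 - 4t + 16| ≤ 6^2 + 4·6 + 16 = 76.
Hence |t^3 + 64| ≤ 76|t + 4|, which is < ε once |t + 4| < ε/76.
Take δ = min(2, ε/76). If 0 < |t + 4| < δ then both bounds hold and |t^3 + 64| ≤ 76|t + 4| < 76·(ε/76) = ε.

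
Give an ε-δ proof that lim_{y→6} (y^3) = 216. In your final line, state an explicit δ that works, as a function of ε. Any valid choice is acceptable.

Let ε > 0 be given. We seek δ > 0 with 0 < |y − 6| < δ ⇒ |y^3 − 216| < ε.
Factor: y^3 − 216 = (y − 6)(y^2 + 6y + 36), so |y^3 − 216| = |y − 6|·|y^2 + 6y + 36|.
Impose δ ≤ 2 so that |y| < 8; then |y^2 + 6y + 36| ≤ 148.
Hence |y^3 − 216| ≤ 148|y − 6|, which is < ε once |y − 6| < ε/148.
Take δ = min(2, ε/148). If 0 < |y − 6| < δ then both bounds hold and |y^3 − 216| ≤ 148|y − 6| < 148·(ε/148) = ε.

δ = min(2, ε/148)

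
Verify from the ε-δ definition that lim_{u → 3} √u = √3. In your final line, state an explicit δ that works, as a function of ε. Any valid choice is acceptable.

Let ε > 0. We want δ > 0 such that 0 < |u − 3| < δ implies |√u − √3| < ε.
Rationalise: √u − √3 = (u − 3)/(√u + √3), so |√u − √3| = |u − 3|/(√u + √3).
Restrict δ ≤ 3 so that |u − 3| < 3 forces u > 0, and then √u + √3 > √3.
Hence |√u − √3| < |u − 3|/√3, which is < ε once |u − 3| < √3·ε.
Take δ = min(3, √3·ε). If 0 < |u − 3| < δ then u > 0 and |√u − √3| < |u − 3|/√3 < ε.

δ = min(3, √3·ε)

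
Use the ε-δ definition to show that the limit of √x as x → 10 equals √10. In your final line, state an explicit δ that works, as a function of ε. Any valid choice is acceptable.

Fix ε > 0. We want δ > 0 such that 0 < |x − 10| < δ implies |√x − √10| < ε.
Rationalise: √x − √10 = (x − 10)/(√x + √10), so |√x − √10| = |x − 10|/(√x + √10).
Restrict δ ≤ 10 so that |x − 10| < 10 forces x > 0, and then √x + √10 > √10.
Hence |√x − √10| < |x − 10|/√10, which is < ε once |x − 10| < √10·ε.
Take δ = min(10, √10·ε). If 0 < |x − 10| < δ then x > 0 and |√x − √10| < |x − 10|/√10 < ε.

δ = min(10, √10·ε)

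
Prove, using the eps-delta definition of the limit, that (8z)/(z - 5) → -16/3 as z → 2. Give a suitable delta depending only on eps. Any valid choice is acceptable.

delta = min(3/2, (9/80)eps)

Suppose eps > 0. We want delta > 0 with 0 < |z − 2| < delta ⇒ |(8z)/(z - 5) + 16/3| < eps.
Combining over a common denominator, (8z)/(z - 5) + 16/3 = [(8z)·(-3) − 16·(z - 5)] / [(-3)·(z - 5)] = -40(z − 2) / ((-3)(z - 5)).
So |(8z)/(z - 5) + 16/3| = 40|z − 2| / (3·|z − 5|).
Require delta ≤ 3/2, so |z − 5| ≥ |-3| − |z − 2| > 3 − 3/2 = 3/2.
Hence |(8z)/(z - 5) + 16/3| < 40|z − 2|/(3·(3/2)) = (80/9)|z − 2|, which is < eps once |z − 2| < (9/80)eps.
Take delta = min(3/2, (9/80)eps). Then 0 < |z − 2| < delta forces both bounds, so |(8z)/(z - 5) + 16/3| < eps.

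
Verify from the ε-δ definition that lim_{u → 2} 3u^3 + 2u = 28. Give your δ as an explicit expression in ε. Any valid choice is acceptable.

δ = min(1, ε/59)

Fix ε > 0. We want δ > 0 such that 0 < |u − 2| < δ implies |(3u^3 + 2u) − 28| < ε.
(3u^3 + 2u) − 28 = 3u^3 + 2u - 28 = (u − 2)(3u^2 + 6u + 14).
So |(3u^3 + 2u) − 28| = |u − 2|·|3u^2 + 6u + 14|.
Assume first that |u − 2| < 1, so |u| < 3. Then |3u^2 + 6u + 14| ≤ 3·3^2 + 6·3 + 14 = 59.
Hence |(3u^3 + 2u) − 28| ≤ 59|u − 2| < ε provided |u − 2| < ε/59.
Take δ = min(1, ε/59). Then 0 < |u − 2| < δ gives both |u − 2| < 1 and |u − 2| < ε/59, so |(3u^3 + 2u) − 28| < ε.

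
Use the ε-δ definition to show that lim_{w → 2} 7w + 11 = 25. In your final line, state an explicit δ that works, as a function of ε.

Fix ε > 0. We need δ > 0 so that 0 < |w − 2| < δ implies |(7w + 11) − 25| < ε.
|(7w + 11) − 25| = |7w - 14| = 7|w − 2|.
So 7|w − 2| < ε exactly when |w − 2| < ε/7.
Choosing δ = ε/7 gives |(7w + 11) − 25| = 7|w − 2| < ε whenever |w − 2| < δ.

δ = ε/7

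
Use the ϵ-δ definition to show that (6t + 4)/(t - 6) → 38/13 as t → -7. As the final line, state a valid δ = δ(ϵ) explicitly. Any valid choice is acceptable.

Let ϵ > 0. We want δ > 0 with 0 < |t + 7| < δ ⇒ |(6t + 4)/(t - 6) − (38/13)| < ϵ.
Combining over a common denominator, (6t + 4)/(t - 6) − (38/13) = [(6t + 4)·(-13) − (-38)·(t - 6)] / [(-13)·(t - 6)] = -40(t + 7) / ((-13)(t - 6)).
So |(6t + 4)/(t - 6) − (38/13)| = 40|t + 7| / (13·|t − 6|).
Require δ ≤ 13/2, so |t − 6| ≥ |-13| − |t + 7| > 13 − 13/2 = 13/2.
Hence |(6t + 4)/(t - 6) − (38/13)| < 40|t + 7|/(13·(13/2)) = (80/169)|t + 7|, which is < ϵ once |t + 7| < (169/80)ϵ.
Take δ = min(13/2, (169/80)ϵ). Then 0 < |t + 7| < δ forces both bounds, so |(6t + 4)/(t - 6) − (38/13)| < ϵ.

δ = min(13/2, (169/80)ϵ)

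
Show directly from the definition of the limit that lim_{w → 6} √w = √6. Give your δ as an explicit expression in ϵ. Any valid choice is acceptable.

δ = min(6, √6·ϵ)

Fix ϵ > 0. We want δ > 0 such that 0 < |w − 6| < δ implies |√w − √6| < ϵ.
Rationalise: √w − √6 = (w − 6)/(√w + √6), so |√w − √6| = |w − 6|/(√w + √6).
Restrict δ ≤ 6 so that |w − 6| < 6 forces w > 0, and then √w + √6 > √6.
Hence |√w − √6| < |w − 6|/√6, which is < ϵ once |w − 6| < √6·ϵ.
Take δ = min(6, √6·ϵ). If 0 < |w − 6| < δ then w > 0 and |√w − √6| < |w − 6|/√6 < ϵ.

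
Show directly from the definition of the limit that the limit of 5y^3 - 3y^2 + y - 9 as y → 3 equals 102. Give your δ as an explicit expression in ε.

δ = min(1, ε/165)

Let ε > 0 be given. We want δ > 0 such that 0 < |y − 3| < δ implies |(5y^3 - 3y^2 + y - 9) − 102| < ε.
(5y^3 - 3y^2 + y - 9) − 102 = 5y^3 - 3y^2 + y - 111 = (y − 3)(5y^2 + 12y + 37).
So |(5y^3 - 3y^2 + y - 9) − 102| = |y − 3|·|5y^2 + 12y + 37|.
Assume first that |y − 3| < 1, so |y| < 4. Then |5y^2 + 12y + 37| ≤ 5·4^2 + 12·4 + 37 = 165.
Hence |(5y^3 - 3y^2 + y - 9) − 102| ≤ 165|y − 3| < ε provided |y − 3| < ε/165.
Choosing δ = min(1, ε/165) ensures both conditions, hence |(5y^3 - 3y^2 + y - 9) − 102| < ε.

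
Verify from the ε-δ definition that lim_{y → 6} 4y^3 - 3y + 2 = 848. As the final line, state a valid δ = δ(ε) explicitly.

δ = min(1, ε/505)

Fix ε > 0. We want δ > 0 such that 0 < |y − 6| < δ implies |(4y^3 - 3y + 2) − 848| < ε.
(4y^3 - 3y + 2) − 848 = 4y^3 - 3y - 846 = (y − 6)(4y^2 + 24y + 141).
So |(4y^3 - 3y + 2) − 848| = |y − 6|·|4y^2 + 24y + 141|.
Require δ ≤ 1. Then |y − 6| < 1 gives |y| < 7, and by the triangle inequality |4y^2 + 24y + 141| ≤ 4·7^2 + 24·7 + 141 = 505.
Hence |(4y^3 - 3y + 2) − 848| ≤ 505|y − 6| < ε provided |y − 6| < ε/505.
Choosing δ = min(1, ε/505) ensures both conditions, hence |(4y^3 - 3y + 2) − 848| < ε.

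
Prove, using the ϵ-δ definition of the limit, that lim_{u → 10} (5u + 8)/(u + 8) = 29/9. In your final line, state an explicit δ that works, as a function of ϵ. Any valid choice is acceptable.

Fix ϵ > 0. We want δ > 0 with 0 < |u − 10| < δ ⇒ |(5u + 8)/(u + 8) − (29/9)| < ϵ.
Combining over a common denominator, (5u + 8)/(u + 8) − (29/9) = [(5u + 8)·18 − 58·(u + 8)] / [18·(u + 8)] = 32(u − 10) / (18(u + 8)).
So |(5u + 8)/(u + 8) − (29/9)| = 32|u − 10| / (18·|u + 8|).
Restrict δ ≤ 9. Then |u − 10| < 9 gives |u + 8| = |(u − 10) + 18| ≥ 18 − 9 = 9.
Hence |(5u + 8)/(u + 8) − (29/9)| < 32|u − 10|/(18·9) = (16/81)|u − 10|, which is < ϵ once |u − 10| < (81/16)ϵ.
Take δ = min(9, (81/16)ϵ). Then 0 < |u − 10| < δ forces both bounds, so |(5u + 8)/(u + 8) − (29/9)| < ϵ.

δ = min(9, (81/16)ϵ)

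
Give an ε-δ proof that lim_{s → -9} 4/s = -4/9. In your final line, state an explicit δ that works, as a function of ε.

δ = min(9/2, (81/8)ε)

Suppose ε > 0. We seek δ > 0 such that 0 < |s + 9| < δ implies |4/s + 4/9| < ε.
|4/s + 4/9| = 4·|-9 − s|/(9·|s|) = 4|s + 9|/(9|s|).
Restrict δ ≤ 9/2. Then |s + 9| < 9/2 gives |s| > 9/2, so 9|s| > 81/2.
Then |4/s + 4/9| < 4|s + 9|/(81/2), which is < ε when |s + 9| < (81/8)ε.
Take δ = min(9/2, (81/8)ε). Then 0 < |s + 9| < δ gives both |s + 9| < 9/2 and |s + 9| < (81/8)ε, so |4/s + 4/9| < ε.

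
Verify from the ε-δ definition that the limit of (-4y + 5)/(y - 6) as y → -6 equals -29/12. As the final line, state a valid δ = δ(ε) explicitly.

δ = min(6, (72/19)ε)

Let ε > 0. We want δ > 0 with 0 < |y + 6| < δ ⇒ |(-4y + 5)/(y - 6) + 29/12| < ε.
Combining over a common denominator, (-4y + 5)/(y - 6) + 29/12 = [(-4y + 5)·(-12) − 29·(y - 6)] / [(-12)·(y - 6)] = 19(y + 6) / ((-12)(y - 6)).
So |(-4y + 5)/(y - 6) + 29/12| = 19|y + 6| / (12·|y − 6|).
Require δ ≤ 6, so |y − 6| ≥ |-12| − |y + 6| > 12 − 6 = 6.
Hence |(-4y + 5)/(y - 6) + 29/12| < 19|y + 6|/(12·6) = (19/72)|y + 6|, which is < ε once |y + 6| < (72/19)ε.
Take δ = min(6, (72/19)ε). Then 0 < |y + 6| < δ forces both bounds, so |(-4y + 5)/(y - 6) + 29/12| < ε.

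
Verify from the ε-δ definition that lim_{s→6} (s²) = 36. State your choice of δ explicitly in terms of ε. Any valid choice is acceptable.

Fix ε > 0. We seek δ > 0 with 0 < |s − 6| < δ ⇒ |s² − 36| < ε.
Factor: s² − 36 = (s − 6)(s + 6), so |s² − 36| = |s − 6|·|s + 6|.
Impose δ ≤ 1 so that |s| < 7; then |s + 6| ≤ 13.
Hence |s² − 36| ≤ 13|s − 6|, which is < ε once |s − 6| < ε/13.
Take δ = min(1, ε/13). If 0 < |s − 6| < δ then both bounds hold and |s² − 36| ≤ 13|s − 6| < 13·(ε/13) = ε.

δ = min(1, ε/13)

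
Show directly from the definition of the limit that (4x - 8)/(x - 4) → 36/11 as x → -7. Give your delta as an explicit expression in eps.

delta = min(11/2, (121/16)eps)

Let eps > 0. We want delta > 0 with 0 < |x + 7| < delta ⇒ |(4x - 8)/(x - 4) − (36/11)| < eps.
Combining over a common denominator, (4x - 8)/(x - 4) − (36/11) = [(4x - 8)·(-11) − (-36)·(x - 4)] / [(-11)·(x - 4)] = -8(x + 7) / ((-11)(x - 4)).
So |(4x - 8)/(x - 4) − (36/11)| = 8|x + 7| / (11·|x − 4|).
Restrict delta ≤ 11/2. Then |x + 7| < 11/2 gives |x − 4| = |(x + 7) + (-11)| ≥ 11 − 11/2 = 11/2.
Hence |(4x - 8)/(x - 4) − (36/11)| < 8|x + 7|/(11·(11/2)) = (16/121)|x + 7|, which is < eps once |x + 7| < (121/16)eps.
Take delta = min(11/2, (121/16)eps). Then 0 < |x + 7| < delta forces both bounds, so |(4x - 8)/(x - 4) − (36/11)| < eps.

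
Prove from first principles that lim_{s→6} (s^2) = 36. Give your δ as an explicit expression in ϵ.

δ = min(2, ϵ/14)

Suppose ϵ > 0. We seek δ > 0 with 0 < |s − 6| < δ ⇒ |s^2 − 36| < ϵ.
Factor: s^2 − 36 = (s − 6)(s + 6), so |s^2 − 36| = |s − 6|·|s + 6|.
Restrict δ ≤ 2. Then |s − 6| < 2 gives |s| < 8, so by the triangle inequality |s + 6| ≤ 8 + 6 = 14.
Hence |s^2 − 36| ≤ 14|s − 6|, which is < ϵ once |s − 6| < ϵ/14.
Take δ = min(2, ϵ/14). If 0 < |s − 6| < δ then both bounds hold and |s^2 − 36| ≤ 14|s − 6| < 14·(ϵ/14) = ϵ.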